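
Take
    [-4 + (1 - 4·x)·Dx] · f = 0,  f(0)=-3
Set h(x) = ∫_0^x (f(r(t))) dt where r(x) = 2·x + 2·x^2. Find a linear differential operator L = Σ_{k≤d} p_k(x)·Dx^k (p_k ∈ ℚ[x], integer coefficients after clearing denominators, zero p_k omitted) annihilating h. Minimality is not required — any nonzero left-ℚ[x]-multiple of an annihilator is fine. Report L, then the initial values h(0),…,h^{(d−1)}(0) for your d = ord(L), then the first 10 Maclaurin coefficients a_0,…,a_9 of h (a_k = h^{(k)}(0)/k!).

f: a_k = -3, -12, -48, -192, -768, -3072, -12288, -49152, -196608, -786432, …
L₀ from L_f via x↦r, Dx↦r'^{-1}Dx.
Integrate: L := L₀·Dx.
L = (8 + 16·x)·Dx + (-1 + 8·x + 8·x^2)·Dx^2  (order 2).
h: a_k = 0, -3, -12, -72, -480, -17088/5, -25344, -1353216/7, -1505280, -11907072, …
ICs: h(0) = 0, h′(0) = -3.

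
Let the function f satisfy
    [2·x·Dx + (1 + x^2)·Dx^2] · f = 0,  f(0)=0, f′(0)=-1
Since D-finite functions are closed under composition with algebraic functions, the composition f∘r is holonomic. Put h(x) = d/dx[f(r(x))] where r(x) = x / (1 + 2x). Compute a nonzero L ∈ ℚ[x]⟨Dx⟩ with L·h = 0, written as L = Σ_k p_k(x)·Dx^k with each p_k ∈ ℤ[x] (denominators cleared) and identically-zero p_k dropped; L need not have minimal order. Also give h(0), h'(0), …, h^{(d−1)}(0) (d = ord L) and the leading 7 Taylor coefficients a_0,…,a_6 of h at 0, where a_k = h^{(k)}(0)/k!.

f: a_k = 0, -1, 0, 1/3, 0, -1/5, 0, …
f∘r: x↦r, Dx↦Dx/r' in L_f ⇒ L₀.
h₀' ⇒ L via d/dx closure of L₀.
L = (4 + 10·x) + (1 + 4·x + 5·x^2)·Dx  (order 1).
h: a_k = -1, 4, -11, 24, -41, 44, 29, …
ICs: h(0) = -1.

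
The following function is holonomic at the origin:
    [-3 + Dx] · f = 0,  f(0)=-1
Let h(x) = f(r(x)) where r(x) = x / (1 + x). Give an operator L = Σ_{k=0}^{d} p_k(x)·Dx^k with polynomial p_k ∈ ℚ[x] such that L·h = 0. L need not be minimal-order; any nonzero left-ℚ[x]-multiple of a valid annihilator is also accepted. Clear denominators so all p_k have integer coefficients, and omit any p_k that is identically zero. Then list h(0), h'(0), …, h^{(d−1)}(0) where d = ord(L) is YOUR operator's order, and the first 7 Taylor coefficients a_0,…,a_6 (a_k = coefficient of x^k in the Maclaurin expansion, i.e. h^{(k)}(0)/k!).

L = -3 + (1 + 2·x + x^2)·Dx  (order 1).
h: a_k = -1, -3, -3/2, 3/2, -3/8, -21/40, 69/80, …
ICs: h(0) = -1.

f: a_k = -1, -3, -9/2, -9/2, -27/8, -81/40, -81/80, …
f∘r: x↦r, Dx↦Dx/r' in L_f ⇒ L₀.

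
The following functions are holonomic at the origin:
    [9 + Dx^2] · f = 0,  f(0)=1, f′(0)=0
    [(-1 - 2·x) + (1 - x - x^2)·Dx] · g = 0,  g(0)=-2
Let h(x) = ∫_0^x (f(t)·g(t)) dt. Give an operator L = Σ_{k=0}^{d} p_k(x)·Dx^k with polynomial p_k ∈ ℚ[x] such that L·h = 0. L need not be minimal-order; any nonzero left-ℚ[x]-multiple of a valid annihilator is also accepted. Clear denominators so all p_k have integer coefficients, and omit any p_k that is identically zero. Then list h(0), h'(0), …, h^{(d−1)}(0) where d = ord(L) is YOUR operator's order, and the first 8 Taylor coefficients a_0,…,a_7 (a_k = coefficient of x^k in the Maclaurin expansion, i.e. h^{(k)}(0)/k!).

f: a_k = 1, 0, -9/2, 0, 27/8, 0, -81/80, 0, …
g: a_k = -2, -2, -4, -6, -10, -16, -26, -42, …
Sym-product of L_f,L_g gives L₀ (≤ ord 2).
h=∫h₀ ⇒ L = L₀·Dx.
L = (-7 + 9·x + 9·x^2)·Dx + (2 + 4·x)·Dx^2 + (-1 + x + x^2)·Dx^3  (order 3).
h: a_k = 0, -2, -1, 5/3, 3/4, 1/4, 17/24, 43/40, …
ICs: h(0) = 0, h′(0) = -2, h′′(0) = -2.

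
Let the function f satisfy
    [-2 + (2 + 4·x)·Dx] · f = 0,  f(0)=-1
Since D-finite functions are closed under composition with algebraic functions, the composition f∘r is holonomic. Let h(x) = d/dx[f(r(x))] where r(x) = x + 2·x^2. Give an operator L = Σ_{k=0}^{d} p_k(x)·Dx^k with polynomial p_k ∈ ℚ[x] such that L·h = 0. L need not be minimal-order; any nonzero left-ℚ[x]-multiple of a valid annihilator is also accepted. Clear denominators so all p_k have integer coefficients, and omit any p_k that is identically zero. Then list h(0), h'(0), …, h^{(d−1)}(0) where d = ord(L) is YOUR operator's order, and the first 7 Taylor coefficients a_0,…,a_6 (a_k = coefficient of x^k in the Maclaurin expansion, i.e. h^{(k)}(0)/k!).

f: a_k = -1, -1, 1/2, -1/2, 5/8, -7/8, 21/16, …
Substitute x→r, Dx→(1/r')Dx; clear ⇒ L₀.
h=h₀': d/dx-closure on L₀ ⇒ L.
L = 3 + (-1 - 6·x - 12·x^2 - 16·x^3)·Dx  (order 1).
h: a_k = -1, -3, 9/2, -3/2, -75/8, 171/8, -147/16, …
ICs: h(0) = -1.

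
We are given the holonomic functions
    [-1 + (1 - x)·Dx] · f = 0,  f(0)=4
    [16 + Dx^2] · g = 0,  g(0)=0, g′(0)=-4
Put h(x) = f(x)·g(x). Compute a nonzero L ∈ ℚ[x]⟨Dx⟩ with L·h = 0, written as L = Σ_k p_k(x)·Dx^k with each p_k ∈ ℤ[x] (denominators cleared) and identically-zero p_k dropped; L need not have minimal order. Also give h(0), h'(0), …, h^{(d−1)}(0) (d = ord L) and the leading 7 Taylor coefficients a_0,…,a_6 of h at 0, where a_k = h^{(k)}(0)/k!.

f: a_k = 4, 4, 4, 4, 4, 4, 4, …
g: a_k = 0, -4, 0, 32/3, 0, -128/15, 0, …
Sym-product of L_f,L_g gives L₀ (≤ ord 2).
L = (-16 + 16·x) + 2·Dx + (-1 + x)·Dx^2  (order 2).
h: a_k = 0, -16, -16, 80/3, 80/3, -112/15, -112/15, …
ICs: h(0) = 0, h′(0) = -16.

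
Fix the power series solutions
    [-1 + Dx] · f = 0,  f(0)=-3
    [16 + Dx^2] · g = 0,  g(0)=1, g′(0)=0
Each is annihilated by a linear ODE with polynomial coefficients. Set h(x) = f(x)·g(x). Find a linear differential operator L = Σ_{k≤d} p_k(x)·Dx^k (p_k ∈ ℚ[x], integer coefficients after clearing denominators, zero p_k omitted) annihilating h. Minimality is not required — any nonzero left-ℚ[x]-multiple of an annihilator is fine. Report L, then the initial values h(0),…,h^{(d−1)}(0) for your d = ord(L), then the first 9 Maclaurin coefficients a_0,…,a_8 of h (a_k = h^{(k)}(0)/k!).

L = 17 - 2·Dx + Dx^2  (order 2).
h: a_k = -3, -3, 45/2, 47/2, -161/8, -1121/40, 33/16, 20047/1680, 31679/13440, …
ICs: h(0) = -3, h′(0) = -3.

f: a_k = -3, -3, -3/2, -1/2, -1/8, -1/40, -1/240, -1/1680, -1/13440, …
g: a_k = 1, 0, -8, 0, 32/3, 0, -256/45, 0, 512/315, …
Sym-product of L_f,L_g gives L₀ (≤ ord 2).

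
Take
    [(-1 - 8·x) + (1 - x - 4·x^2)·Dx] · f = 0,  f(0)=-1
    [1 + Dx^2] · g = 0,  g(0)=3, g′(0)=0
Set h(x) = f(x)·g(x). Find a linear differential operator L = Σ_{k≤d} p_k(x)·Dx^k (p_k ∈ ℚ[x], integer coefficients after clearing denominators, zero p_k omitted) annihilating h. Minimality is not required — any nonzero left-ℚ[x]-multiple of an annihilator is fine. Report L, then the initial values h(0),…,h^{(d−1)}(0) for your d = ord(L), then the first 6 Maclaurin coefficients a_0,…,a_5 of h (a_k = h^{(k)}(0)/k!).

L = (7 + x + 4·x^2) + (2 + 16·x)·Dx + (-1 + x + 4·x^2)·Dx^2  (order 2).
h: a_k = -3, -3, -27/2, -51/2, -637/8, -1453/8, …
ICs: h(0) = -3, h′(0) = -3.

f: a_k = -1, -1, -5, -9, -29, -65, …
g: a_k = 3, 0, -3/2, 0, 1/8, 0, …
f·g: L₀ = L_f ⊗_s L_g, ord ≤ 1·2.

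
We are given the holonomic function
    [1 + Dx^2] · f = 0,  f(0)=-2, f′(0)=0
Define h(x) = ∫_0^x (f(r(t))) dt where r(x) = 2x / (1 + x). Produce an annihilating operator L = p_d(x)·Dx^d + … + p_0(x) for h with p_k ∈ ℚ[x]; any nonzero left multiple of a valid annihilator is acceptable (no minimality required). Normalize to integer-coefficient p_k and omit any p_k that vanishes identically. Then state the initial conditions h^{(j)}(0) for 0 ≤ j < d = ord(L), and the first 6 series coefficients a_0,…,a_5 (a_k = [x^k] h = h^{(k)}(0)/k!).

f: a_k = -2, 0, 1, 0, -1/12, 0, …
f∘r: x↦r, Dx↦Dx/r' in L_f ⇒ L₀.
h=∫h₀ ⇒ L = L₀·Dx.
L = 4·Dx + (2 + 6·x + 6·x^2 + 2·x^3)·Dx^2 + (1 + 4·x + 6·x^2 + 4·x^3 + x^4)·Dx^3  (order 3).
h: a_k = 0, -2, 0, 4/3, -2, 32/15, …
ICs: h(0) = 0, h′(0) = -2, h′′(0) = 0.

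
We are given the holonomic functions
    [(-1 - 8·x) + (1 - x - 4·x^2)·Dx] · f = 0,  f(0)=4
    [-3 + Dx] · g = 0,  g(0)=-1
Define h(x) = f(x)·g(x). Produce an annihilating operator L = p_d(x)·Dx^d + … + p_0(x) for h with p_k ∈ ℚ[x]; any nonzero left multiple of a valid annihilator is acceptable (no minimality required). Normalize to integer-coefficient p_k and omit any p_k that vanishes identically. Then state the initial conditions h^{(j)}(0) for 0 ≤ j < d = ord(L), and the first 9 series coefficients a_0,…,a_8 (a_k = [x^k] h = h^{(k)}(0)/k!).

L = (4 + 5·x - 12·x^2) + (-1 + x + 4·x^2)·Dx  (order 1).
h: a_k = -4, -16, -50, -132, -691/2, -4408/5, -45353/20, -81141/14, -16651081/1120, …
ICs: h(0) = -4.

f: a_k = 4, 4, 20, 36, 116, 260, 724, 1764, 4660, …
g: a_k = -1, -3, -9/2, -9/2, -27/8, -81/40, -81/80, -243/560, -729/4480, …
L₀ := L_f ⊗_s L_g (sym. prod.), ord ≤ 1.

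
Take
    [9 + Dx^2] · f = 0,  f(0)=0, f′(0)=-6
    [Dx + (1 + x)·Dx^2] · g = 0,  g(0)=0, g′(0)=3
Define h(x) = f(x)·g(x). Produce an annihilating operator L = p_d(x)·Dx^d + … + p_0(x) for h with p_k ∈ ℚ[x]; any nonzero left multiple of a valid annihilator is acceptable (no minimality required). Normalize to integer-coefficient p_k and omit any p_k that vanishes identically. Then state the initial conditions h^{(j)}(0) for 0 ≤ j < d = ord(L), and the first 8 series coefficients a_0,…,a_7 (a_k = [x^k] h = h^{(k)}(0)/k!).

f: a_k = 0, -6, 0, 9, 0, -81/20, 0, 243/280, …
g: a_k = 0, 3, -3/2, 1, -3/4, 3/5, -1/2, 3/7, …
f·g: L₀ = L_f ⊗_s L_g, ord ≤ 2·2.
L = (2493 + 10854·x + 17091·x^2 + 11664·x^3 + 2916·x^4) + (612 + 1908·x + 1944·x^2 + 648·x^3)·Dx + (592 + 2484·x + 3834·x^2 + 2592·x^3 + 648·x^4)·Dx^2 + (68 + 212·x + 216·x^2 + 72·x^3)·Dx^3 + (35 + 142·x + 215·x^2 + 144·x^3 + 36·x^4)·Dx^4  (order 4).
h: a_k = 0, 0, -18, 9, 21, -9, -27/4, 93/40, …
ICs: h(0) = 0, h′(0) = 0, h′′(0) = -36, h′′′(0) = 54.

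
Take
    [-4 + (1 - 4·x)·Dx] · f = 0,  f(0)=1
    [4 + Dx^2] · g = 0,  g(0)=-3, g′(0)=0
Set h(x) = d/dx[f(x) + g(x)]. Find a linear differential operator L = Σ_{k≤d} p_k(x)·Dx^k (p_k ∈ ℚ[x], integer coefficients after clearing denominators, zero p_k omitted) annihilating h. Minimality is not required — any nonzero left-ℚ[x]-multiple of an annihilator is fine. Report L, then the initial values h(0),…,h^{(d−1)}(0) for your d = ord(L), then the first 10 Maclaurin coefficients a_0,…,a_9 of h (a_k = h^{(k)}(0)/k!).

L = (1568 - 256·x + 512·x^2) + (-100 + 432·x - 192·x^2 + 256·x^3)·Dx + (392 - 64·x + 128·x^2)·Dx^2 + (-25 + 108·x - 48·x^2 + 64·x^3)·Dx^3  (order 3).
h: a_k = 4, 44, 192, 1016, 5120, 122888/5, 114688, 55050224/105, 2359296, 9909043208/945, …
ICs: h(0) = 4, h′(0) = 44, h′′(0) = 384.

f: a_k = 1, 4, 16, 64, 256, 1024, 4096, 16384, 65536, 262144, …
g: a_k = -3, 0, 6, 0, -2, 0, 4/15, 0, -2/105, 0, …
L₀ := lclm(L_f,L_g); ord L₀ ≤ 1+2.
h=h₀': d/dx-closure on L₀ ⇒ L.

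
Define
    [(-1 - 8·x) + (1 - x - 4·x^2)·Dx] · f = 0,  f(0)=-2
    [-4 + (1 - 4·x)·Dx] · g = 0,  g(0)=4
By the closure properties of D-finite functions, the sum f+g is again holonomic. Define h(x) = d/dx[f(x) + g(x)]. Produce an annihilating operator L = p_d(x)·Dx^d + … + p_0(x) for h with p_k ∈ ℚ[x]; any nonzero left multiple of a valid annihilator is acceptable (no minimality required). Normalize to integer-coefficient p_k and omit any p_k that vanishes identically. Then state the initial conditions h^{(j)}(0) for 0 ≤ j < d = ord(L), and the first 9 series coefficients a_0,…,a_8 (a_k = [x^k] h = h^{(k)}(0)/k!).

L = (264 - 384·x + 6912·x^2 - 6144·x^3 + 6144·x^4) + (-21 - 264·x - 96·x^2 + 4608·x^3 - 5376·x^4 + 6144·x^5)·Dx + (-1 + 41·x - 228·x^2 + 288·x^3 + 256·x^4 - 768·x^5 + 1024·x^6)·Dx^2  (order 2).
h: a_k = 14, 108, 714, 3864, 19830, 96132, 452578, 2078512, 9384462, …
ICs: h(0) = 14, h′(0) = 108.

f: a_k = -2, -2, -10, -18, -58, -130, -362, -882, -2330, …
g: a_k = 4, 16, 64, 256, 1024, 4096, 16384, 65536, 262144, …
Sum ⇒ L₀ = lclm(L_f,L_g) in ℚ(x)⟨Dx⟩.
Differentiate: ansatz ord ≤ ord L₀ ⇒ L.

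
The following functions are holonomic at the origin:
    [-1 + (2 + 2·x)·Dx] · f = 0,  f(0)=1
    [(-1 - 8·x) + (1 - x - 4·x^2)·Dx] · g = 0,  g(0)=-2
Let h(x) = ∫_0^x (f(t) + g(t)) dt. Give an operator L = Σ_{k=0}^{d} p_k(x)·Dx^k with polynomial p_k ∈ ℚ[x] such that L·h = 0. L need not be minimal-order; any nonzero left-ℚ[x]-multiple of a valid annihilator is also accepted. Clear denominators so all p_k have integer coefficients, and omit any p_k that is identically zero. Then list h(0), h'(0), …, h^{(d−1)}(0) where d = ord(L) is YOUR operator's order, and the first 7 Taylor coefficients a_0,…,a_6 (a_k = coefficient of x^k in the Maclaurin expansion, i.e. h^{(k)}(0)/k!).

L = (21 + 75·x + 228·x^2 + 160·x^3)·Dx + (-41 - 174·x - 609·x^2 - 872·x^3 - 400·x^4)·Dx^2 + (2 + 38·x + 30·x^2 - 198·x^3 - 352·x^4 - 160·x^5)·Dx^3  (order 3).
h: a_k = 0, -1, -3/4, -27/8, -287/64, -7429/640, -11091/512, …
ICs: h(0) = 0, h′(0) = -1, h′′(0) = -3/2.

f: a_k = 1, 1/2, -1/8, 1/16, -5/128, 7/256, -21/1024, …
g: a_k = -2, -2, -10, -18, -58, -130, -362, …
f+g: L₀ = lclm(L_f,L_g), ord ≤ 1+1.
h=∫h₀ ⇒ L = L₀·Dx.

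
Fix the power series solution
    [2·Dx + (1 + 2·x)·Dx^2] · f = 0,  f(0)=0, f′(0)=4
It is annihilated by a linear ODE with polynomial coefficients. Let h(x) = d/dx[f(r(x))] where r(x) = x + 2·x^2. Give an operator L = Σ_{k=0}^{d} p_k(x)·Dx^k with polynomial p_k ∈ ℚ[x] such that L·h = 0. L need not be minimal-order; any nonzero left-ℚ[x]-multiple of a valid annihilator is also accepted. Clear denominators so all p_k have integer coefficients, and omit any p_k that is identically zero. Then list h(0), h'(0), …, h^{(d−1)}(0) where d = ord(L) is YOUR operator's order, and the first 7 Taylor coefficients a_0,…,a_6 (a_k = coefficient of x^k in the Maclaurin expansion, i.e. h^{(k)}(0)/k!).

f: a_k = 0, 4, -4, 16/3, -8, 64/5, -64/3, …
L₀ from L_f via x↦r, Dx↦r'^{-1}Dx.
Derive L from L₀ (diff closure).
L = (-2 + 8·x + 16·x^2) + (1 + 6·x + 12·x^2 + 16·x^3)·Dx  (order 1).
h: a_k = 4, 8, -32, 32, 64, -256, 256, …
ICs: h(0) = 4.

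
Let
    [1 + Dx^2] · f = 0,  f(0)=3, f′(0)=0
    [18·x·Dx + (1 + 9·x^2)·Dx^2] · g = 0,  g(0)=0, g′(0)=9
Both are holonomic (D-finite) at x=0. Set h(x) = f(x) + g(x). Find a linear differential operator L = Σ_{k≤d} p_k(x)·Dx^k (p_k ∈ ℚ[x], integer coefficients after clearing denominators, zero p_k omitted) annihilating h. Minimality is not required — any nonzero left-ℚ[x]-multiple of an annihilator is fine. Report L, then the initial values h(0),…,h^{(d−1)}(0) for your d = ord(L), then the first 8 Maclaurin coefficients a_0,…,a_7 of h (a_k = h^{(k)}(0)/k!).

f: a_k = 3, 0, -3/2, 0, 1/8, 0, -1/240, 0, …
g: a_k = 0, 9, 0, -27, 0, 729/5, 0, -6561/7, …
L₀ := lclm(L_f,L_g); ord L₀ ≤ 2+2.
L = (-1926·x + 17820·x^3 + 1458·x^5)·Dx + (-17 + 351·x^2 + 4617·x^4 + 729·x^6)·Dx^2 + (-1926·x + 17820·x^3 + 1458·x^5)·Dx^3 + (-17 + 351·x^2 + 4617·x^4 + 729·x^6)·Dx^4  (order 4).
h: a_k = 3, 9, -3/2, -27, 1/8, 729/5, -1/240, -6561/7, …
ICs: h(0) = 3, h′(0) = 9, h′′(0) = -3, h′′′(0) = -162.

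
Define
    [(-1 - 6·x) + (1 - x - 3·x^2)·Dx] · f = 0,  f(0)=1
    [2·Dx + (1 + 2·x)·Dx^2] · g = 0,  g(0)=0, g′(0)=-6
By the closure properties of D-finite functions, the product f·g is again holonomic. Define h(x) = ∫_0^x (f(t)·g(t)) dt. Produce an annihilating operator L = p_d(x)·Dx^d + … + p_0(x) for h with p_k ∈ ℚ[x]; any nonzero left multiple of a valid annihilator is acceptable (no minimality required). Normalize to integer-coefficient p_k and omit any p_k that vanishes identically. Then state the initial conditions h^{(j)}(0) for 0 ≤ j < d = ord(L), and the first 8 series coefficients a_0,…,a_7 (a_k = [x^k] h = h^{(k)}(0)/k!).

L = (8 + 24·x)·Dx + (18·x + 30·x^2)·Dx^2 + (-1 - x + 5·x^2 + 6·x^3)·Dx^3  (order 3).
h: a_k = 0, 0, -3, 0, -13/2, -14/5, -278/15, -606/35, …
ICs: h(0) = 0, h′(0) = 0, h′′(0) = -6.

f: a_k = 1, 1, 4, 7, 19, 40, 97, 217, …
g: a_k = 0, -6, 6, -8, 12, -96/5, 32, -384/7, …
f·g: L₀ = L_f ⊗_s L_g, ord ≤ 1·2.
∫: right-multiply L₀ by Dx.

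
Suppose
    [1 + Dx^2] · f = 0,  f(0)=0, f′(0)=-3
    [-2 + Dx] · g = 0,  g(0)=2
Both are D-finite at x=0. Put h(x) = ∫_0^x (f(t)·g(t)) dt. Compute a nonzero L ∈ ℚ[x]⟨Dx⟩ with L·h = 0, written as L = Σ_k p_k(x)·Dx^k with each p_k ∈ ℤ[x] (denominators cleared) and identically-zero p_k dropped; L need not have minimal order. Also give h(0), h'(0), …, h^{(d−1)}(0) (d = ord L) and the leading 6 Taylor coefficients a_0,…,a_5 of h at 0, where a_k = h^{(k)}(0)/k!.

f: a_k = 0, -3, 0, 1/2, 0, -1/40, …
g: a_k = 2, 4, 4, 8/3, 4/3, 8/15, …
h₀=f·g: eliminate ⇒ L₀, order ≤ 2·1.
Integrate: L := L₀·Dx.
L = 5·Dx - 4·Dx^2 + Dx^3  (order 3).
h: a_k = 0, 0, -3, -4, -11/4, -6/5, …
ICs: h(0) = 0, h′(0) = 0, h′′(0) = -6.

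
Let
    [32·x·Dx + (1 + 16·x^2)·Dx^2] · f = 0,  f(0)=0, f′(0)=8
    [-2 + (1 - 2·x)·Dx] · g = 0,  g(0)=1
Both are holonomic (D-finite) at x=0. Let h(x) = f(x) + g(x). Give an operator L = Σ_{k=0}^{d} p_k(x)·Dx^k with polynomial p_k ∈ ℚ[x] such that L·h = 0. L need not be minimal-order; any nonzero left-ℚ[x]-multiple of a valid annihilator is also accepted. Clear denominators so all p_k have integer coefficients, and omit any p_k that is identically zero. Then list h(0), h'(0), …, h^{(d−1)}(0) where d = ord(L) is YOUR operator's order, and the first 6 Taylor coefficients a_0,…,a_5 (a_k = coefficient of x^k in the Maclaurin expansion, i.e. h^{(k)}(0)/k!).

L = (32 - 256·x - 1536·x^2)·Dx + (-14 + 32·x + 160·x^2 - 1536·x^3)·Dx^2 + (1 + 6·x + 96·x^3 - 256·x^4)·Dx^3  (order 3).
h: a_k = 1, 10, 4, -104/3, 16, 2208/5, …
ICs: h(0) = 1, h′(0) = 10, h′′(0) = 8.

f: a_k = 0, 8, 0, -128/3, 0, 2048/5, …
g: a_k = 1, 2, 4, 8, 16, 32, …
Weyl lclm of L_f,L_g ⇒ L₀ (ord ≤ 3).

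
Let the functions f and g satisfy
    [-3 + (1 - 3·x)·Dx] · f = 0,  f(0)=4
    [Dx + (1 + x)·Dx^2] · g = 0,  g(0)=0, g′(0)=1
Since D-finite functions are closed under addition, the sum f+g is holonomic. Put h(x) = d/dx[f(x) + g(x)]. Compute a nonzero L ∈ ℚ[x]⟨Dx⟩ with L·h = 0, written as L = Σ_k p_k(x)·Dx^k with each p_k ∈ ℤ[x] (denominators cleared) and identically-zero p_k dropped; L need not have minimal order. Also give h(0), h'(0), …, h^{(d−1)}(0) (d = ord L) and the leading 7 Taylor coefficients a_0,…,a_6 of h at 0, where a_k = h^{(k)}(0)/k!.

f: a_k = 4, 12, 36, 108, 324, 972, 2916, …
g: a_k = 0, 1, -1/2, 1/3, -1/4, 1/5, -1/6, …
L₀ := lclm(L_f,L_g); ord L₀ ≤ 1+2.
Differentiate: ansatz ord ≤ ord L₀ ⇒ L.
L = (66 + 18·x) + (52 + 120·x + 36·x^2)·Dx + (-7 + 11·x + 27·x^2 + 9·x^3)·Dx^2  (order 2).
h: a_k = 13, 71, 325, 1295, 4861, 17495, 61237, …
ICs: h(0) = 13, h′(0) = 71.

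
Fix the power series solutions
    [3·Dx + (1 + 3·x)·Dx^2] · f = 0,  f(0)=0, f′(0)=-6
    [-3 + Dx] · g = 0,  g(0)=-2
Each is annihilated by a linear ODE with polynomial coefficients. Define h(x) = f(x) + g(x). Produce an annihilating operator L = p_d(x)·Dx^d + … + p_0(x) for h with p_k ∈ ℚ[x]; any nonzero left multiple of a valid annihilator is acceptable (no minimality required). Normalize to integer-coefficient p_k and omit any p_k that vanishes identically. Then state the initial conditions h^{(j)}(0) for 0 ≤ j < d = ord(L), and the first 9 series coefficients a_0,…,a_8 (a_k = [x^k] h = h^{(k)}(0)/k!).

L = (-27 - 27·x)·Dx + (3 - 18·x - 27·x^2)·Dx^2 + (2 + 9·x + 9·x^2)·Dx^3  (order 3).
h: a_k = -2, -12, 0, -27, 135/4, -405/4, 9639/40, -25029/40, 3673431/2240, …
ICs: h(0) = -2, h′(0) = -12, h′′(0) = 0.

f: a_k = 0, -6, 9, -18, 81/2, -486/5, 243, -4374/7, 6561/4, …
g: a_k = -2, -6, -9, -9, -27/4, -81/20, -81/40, -243/280, -729/2240, …
Weyl lclm of L_f,L_g ⇒ L₀ (ord ≤ 3).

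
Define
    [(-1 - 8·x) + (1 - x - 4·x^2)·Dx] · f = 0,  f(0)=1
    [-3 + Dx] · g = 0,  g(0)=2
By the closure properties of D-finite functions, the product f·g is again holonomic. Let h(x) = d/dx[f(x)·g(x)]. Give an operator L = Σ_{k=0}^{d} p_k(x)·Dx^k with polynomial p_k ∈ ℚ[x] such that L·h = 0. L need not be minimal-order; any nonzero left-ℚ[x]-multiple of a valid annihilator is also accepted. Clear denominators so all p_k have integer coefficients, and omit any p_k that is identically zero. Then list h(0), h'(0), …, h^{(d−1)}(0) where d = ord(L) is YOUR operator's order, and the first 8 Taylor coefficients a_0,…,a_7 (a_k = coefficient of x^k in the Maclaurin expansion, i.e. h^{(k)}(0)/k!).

L = (25 + 48·x - 39·x^2 - 120·x^3 + 144·x^4) + (-4 - x + 33·x^2 + 8·x^3 - 48·x^4)·Dx  (order 1).
h: a_k = 8, 50, 198, 691, 2204, 136059/20, 81141/4, 16651081/280, …
ICs: h(0) = 8.

f: a_k = 1, 1, 5, 9, 29, 65, 181, 441, …
g: a_k = 2, 6, 9, 9, 27/4, 81/20, 81/40, 243/280, …
h₀=f·g: eliminate ⇒ L₀, order ≤ 1·1.
Derive L from L₀ (diff closure).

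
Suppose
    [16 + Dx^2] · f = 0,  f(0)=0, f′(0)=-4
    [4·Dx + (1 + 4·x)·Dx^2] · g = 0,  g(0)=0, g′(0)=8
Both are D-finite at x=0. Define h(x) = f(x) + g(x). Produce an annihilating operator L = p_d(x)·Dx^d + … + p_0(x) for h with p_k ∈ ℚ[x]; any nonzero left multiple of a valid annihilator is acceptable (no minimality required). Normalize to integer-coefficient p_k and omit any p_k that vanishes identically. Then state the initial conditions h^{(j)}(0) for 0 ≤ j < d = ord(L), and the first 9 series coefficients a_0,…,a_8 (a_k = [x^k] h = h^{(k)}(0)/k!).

f: a_k = 0, -4, 0, 32/3, 0, -128/15, 0, 1024/315, 0, …
g: a_k = 0, 8, -16, 128/3, -128, 2048/5, -4096/3, 32768/7, -16384, …
h₀=f+g: left-lcm gives L₀, ord ≤ 4.
L = (448 + 512·x + 1024·x^2)·Dx + (48 + 320·x + 768·x^2 + 1024·x^3)·Dx^2 + (28 + 32·x + 64·x^2)·Dx^3 + (3 + 20·x + 48·x^2 + 64·x^3)·Dx^4  (order 4).
h: a_k = 0, 4, -16, 160/3, -128, 6016/15, -4096/3, 1475584/315, -16384, …
ICs: h(0) = 0, h′(0) = 4, h′′(0) = -32, h′′′(0) = 320.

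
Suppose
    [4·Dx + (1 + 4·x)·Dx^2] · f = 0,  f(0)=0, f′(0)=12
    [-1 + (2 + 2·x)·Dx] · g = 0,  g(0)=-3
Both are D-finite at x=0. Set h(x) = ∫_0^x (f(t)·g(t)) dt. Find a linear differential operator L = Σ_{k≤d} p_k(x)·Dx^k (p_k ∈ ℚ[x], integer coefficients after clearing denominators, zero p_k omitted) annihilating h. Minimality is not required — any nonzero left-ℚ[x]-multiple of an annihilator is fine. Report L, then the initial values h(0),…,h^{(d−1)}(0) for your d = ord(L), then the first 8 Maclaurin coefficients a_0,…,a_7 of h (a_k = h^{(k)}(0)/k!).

L = (-5 + 4·x)·Dx + (12 + 12·x)·Dx^2 + (4 + 24·x + 36·x^2 + 16·x^3)·Dx^3  (order 3).
h: a_k = 0, 0, -18, 18, -303/8, 375/4, -81349/320, 1643073/2240, …
ICs: h(0) = 0, h′(0) = 0, h′′(0) = -36.

f: a_k = 0, 12, -24, 64, -192, 3072/5, -2048, 49152/7, …
g: a_k = -3, -3/2, 3/8, -3/16, 15/128, -21/256, 63/1024, -99/2048, …
Product ⇒ symmetric product L₀, ord ≤ 2.
h=∫h₀ ⇒ L = L₀·Dx.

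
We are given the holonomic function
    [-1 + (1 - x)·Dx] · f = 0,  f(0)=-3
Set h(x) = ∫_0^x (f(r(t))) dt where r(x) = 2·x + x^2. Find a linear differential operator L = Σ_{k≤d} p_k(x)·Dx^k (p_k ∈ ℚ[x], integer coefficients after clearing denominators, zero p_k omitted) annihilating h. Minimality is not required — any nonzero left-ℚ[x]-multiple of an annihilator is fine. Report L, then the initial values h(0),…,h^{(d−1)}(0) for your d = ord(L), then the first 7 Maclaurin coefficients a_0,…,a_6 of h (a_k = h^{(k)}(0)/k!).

L = (2 + 2·x)·Dx + (-1 + 2·x + x^2)·Dx^2  (order 2).
h: a_k = 0, -3, -3, -5, -9, -87/5, -35, …
ICs: h(0) = 0, h′(0) = -3.

f: a_k = -3, -3, -3, -3, -3, -3, -3, …
h₀=f(r): pull back L_f along r ⇒ L₀.
h=∫₀ˣh₀: take L = L₀·Dx.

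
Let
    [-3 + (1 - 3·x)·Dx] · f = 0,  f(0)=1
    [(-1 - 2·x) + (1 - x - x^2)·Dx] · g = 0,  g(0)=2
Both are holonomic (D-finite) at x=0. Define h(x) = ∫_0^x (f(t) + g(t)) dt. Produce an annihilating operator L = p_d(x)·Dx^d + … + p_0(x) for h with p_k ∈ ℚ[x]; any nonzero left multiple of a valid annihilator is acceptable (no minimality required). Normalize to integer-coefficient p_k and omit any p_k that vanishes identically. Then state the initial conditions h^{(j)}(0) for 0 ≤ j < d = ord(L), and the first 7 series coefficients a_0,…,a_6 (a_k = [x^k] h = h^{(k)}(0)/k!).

L = (-6 - 36·x + 18·x^2 - 18·x^3)·Dx + (14 - 18·x - 24·x^2 + 18·x^3 - 36·x^4)·Dx^2 + (-2 + 10·x - 15·x^2 + 10·x^3 - 9·x^5)·Dx^3  (order 3).
h: a_k = 0, 3, 5/2, 13/3, 33/4, 91/5, 259/6, …
ICs: h(0) = 0, h′(0) = 3, h′′(0) = 5.

f: a_k = 1, 3, 9, 27, 81, 243, 729, …
g: a_k = 2, 2, 4, 6, 10, 16, 26, …
f+g: L₀ = lclm(L_f,L_g), ord ≤ 1+1.
h=∫h₀ ⇒ L = L₀·Dx.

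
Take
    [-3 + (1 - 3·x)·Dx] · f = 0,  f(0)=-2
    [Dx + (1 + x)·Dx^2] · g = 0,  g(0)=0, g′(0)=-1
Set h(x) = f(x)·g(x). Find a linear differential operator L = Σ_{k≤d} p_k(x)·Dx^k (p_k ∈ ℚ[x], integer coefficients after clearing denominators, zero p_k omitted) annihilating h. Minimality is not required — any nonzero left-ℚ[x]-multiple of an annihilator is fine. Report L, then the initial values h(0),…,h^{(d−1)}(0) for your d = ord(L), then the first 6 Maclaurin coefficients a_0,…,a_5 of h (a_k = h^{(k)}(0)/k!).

L = 3 + (5 + 9·x)·Dx + (-1 + 2·x + 3·x^2)·Dx^2  (order 2).
h: a_k = 0, 2, 5, 47/3, 93/2, 1399/10, …
ICs: h(0) = 0, h′(0) = 2.

f: a_k = -2, -6, -18, -54, -162, -486, …
g: a_k = 0, -1, 1/2, -1/3, 1/4, -1/5, …
L₀ := L_f ⊗_s L_g (sym. prod.), ord ≤ 2.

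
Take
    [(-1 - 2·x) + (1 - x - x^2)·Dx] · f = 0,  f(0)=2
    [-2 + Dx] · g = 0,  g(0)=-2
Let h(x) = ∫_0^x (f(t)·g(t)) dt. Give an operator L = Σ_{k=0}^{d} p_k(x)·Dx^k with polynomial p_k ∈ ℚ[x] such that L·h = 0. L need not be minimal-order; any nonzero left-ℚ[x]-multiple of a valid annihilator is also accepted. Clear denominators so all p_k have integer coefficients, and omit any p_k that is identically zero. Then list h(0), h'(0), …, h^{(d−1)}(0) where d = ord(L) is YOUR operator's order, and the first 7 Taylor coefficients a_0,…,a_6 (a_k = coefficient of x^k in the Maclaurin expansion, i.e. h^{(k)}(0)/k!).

f: a_k = 2, 2, 4, 6, 10, 16, 26, …
g: a_k = -2, -4, -4, -8/3, -4/3, -8/15, -8/45, …
f·g: L₀ = L_f ⊗_s L_g, ord ≤ 1·1.
Integrate: L := L₀·Dx.
L = (3 - 2·x^2)·Dx + (-1 + x + x^2)·Dx^2  (order 2).
h: a_k = 0, -4, -6, -8, -31/3, -68/5, -92/5, …
ICs: h(0) = 0, h′(0) = -4.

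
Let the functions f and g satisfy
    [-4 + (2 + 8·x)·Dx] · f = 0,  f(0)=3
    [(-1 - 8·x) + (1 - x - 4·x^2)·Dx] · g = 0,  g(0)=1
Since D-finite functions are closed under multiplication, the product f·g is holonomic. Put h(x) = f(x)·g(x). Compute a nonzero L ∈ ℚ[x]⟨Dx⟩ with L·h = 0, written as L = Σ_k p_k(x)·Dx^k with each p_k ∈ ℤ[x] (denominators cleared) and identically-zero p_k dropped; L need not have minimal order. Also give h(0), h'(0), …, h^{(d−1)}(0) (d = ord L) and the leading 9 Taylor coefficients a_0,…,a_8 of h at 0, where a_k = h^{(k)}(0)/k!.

L = (3 + 10·x + 24·x^2) + (-1 - 3·x + 8·x^2 + 16·x^3)·Dx  (order 1).
h: a_k = 3, 9, 15, 63, 93, 429, 549, 3057, 2679, …
ICs: h(0) = 3.

f: a_k = 3, 6, -6, 12, -30, 84, -252, 792, -2574, …
g: a_k = 1, 1, 5, 9, 29, 65, 181, 441, 1165, …
Product ⇒ symmetric product L₀, ord ≤ 1.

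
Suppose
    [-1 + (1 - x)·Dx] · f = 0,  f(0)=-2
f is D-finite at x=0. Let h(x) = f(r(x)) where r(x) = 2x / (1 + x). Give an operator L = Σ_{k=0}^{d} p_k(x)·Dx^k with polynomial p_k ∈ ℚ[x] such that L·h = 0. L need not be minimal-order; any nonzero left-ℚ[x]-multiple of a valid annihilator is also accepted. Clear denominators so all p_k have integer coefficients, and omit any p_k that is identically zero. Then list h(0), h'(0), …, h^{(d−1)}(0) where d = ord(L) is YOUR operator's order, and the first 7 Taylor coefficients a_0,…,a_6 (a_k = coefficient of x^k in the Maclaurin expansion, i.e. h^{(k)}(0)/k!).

L = 2 + (-1 + x^2)·Dx  (order 1).
h: a_k = -2, -4, -4, -4, -4, -4, -4, …
ICs: h(0) = -2.

f: a_k = -2, -2, -2, -2, -2, -2, -2, …
Substitute x→r, Dx→(1/r')Dx; clear ⇒ L₀.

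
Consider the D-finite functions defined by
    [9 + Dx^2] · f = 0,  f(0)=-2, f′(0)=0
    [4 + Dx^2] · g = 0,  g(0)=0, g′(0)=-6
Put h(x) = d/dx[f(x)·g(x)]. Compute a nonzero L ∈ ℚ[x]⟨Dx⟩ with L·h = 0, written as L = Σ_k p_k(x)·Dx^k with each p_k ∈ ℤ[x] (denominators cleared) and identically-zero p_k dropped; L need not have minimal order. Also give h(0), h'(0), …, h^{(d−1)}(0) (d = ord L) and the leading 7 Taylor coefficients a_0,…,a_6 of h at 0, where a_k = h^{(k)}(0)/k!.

L = 25 + 26·Dx^2 + Dx^4  (order 4).
h: a_k = 12, 0, -186, 0, 781/2, 0, -19531/60, …
ICs: h(0) = 12, h′(0) = 0, h′′(0) = -372, h′′′(0) = 0.

f: a_k = -2, 0, 9, 0, -27/4, 0, 81/40, …
g: a_k = 0, -6, 0, 4, 0, -4/5, 0, …
h₀=f·g: eliminate ⇒ L₀, order ≤ 2·2.
h₀' ⇒ L via d/dx closure of L₀.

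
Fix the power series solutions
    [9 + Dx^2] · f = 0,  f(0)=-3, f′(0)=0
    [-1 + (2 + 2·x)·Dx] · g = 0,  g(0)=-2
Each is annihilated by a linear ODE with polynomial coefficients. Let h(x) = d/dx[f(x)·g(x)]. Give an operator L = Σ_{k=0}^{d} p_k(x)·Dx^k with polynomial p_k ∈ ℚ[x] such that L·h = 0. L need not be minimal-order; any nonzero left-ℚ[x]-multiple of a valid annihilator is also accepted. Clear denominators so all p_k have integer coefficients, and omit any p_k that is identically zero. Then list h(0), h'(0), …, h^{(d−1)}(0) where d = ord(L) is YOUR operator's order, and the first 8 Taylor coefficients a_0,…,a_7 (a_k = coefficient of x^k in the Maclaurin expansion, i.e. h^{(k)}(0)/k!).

L = (551 + 1968·x + 2712·x^2 + 1728·x^3 + 432·x^4) + (-44 - 140·x - 144·x^2 - 48·x^3)·Dx + (52 + 200·x + 292·x^2 + 192·x^3 + 48·x^4)·Dx^2  (order 2).
h: a_k = 3, -111/2, -315/8, 1497/16, 5505/128, -58941/1280, -86499/5120, 814203/71680, …
ICs: h(0) = 3, h′(0) = -111/2.

f: a_k = -3, 0, 27/2, 0, -81/8, 0, 243/80, 0, …
g: a_k = -2, -1, 1/4, -1/8, 5/64, -7/128, 21/512, -33/1024, …
h₀=f·g: eliminate ⇒ L₀, order ≤ 2·1.
Differentiate: ansatz ord ≤ ord L₀ ⇒ L.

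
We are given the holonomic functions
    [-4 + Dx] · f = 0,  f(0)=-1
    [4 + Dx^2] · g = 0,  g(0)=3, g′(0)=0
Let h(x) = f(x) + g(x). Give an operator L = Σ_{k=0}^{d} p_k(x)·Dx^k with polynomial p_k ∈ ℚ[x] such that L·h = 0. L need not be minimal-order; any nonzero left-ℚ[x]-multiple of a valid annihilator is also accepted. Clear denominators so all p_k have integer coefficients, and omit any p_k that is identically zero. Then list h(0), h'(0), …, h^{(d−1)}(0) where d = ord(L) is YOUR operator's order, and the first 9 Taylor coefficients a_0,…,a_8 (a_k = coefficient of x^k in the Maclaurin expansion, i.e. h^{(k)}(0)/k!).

L = -16 + 4·Dx - 4·Dx^2 + Dx^3  (order 3).
h: a_k = 2, -4, -14, -32/3, -26/3, -128/15, -268/45, -1024/315, -506/315, …
ICs: h(0) = 2, h′(0) = -4, h′′(0) = -28.

f: a_k = -1, -4, -8, -32/3, -32/3, -128/15, -256/45, -1024/315, -512/315, …
g: a_k = 3, 0, -6, 0, 2, 0, -4/15, 0, 2/105, …
Sum ⇒ L₀ = lclm(L_f,L_g) in ℚ(x)⟨Dx⟩.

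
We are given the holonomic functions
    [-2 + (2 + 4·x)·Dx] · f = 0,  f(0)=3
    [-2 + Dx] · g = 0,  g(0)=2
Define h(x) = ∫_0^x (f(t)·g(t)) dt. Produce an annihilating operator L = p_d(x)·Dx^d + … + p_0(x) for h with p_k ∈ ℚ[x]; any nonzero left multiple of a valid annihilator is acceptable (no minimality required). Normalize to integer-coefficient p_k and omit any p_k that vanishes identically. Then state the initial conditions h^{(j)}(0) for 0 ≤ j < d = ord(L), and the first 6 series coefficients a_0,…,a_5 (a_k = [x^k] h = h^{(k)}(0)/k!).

L = (-3 - 4·x)·Dx + (1 + 2·x)·Dx^2  (order 2).
h: a_k = 0, 6, 9, 7, 17/4, 33/20, …
ICs: h(0) = 0, h′(0) = 6.

f: a_k = 3, 3, -3/2, 3/2, -15/8, 21/8, …
g: a_k = 2, 4, 4, 8/3, 4/3, 8/15, …
L₀ := L_f ⊗_s L_g (sym. prod.), ord ≤ 1.
h=∫h₀ ⇒ L = L₀·Dx.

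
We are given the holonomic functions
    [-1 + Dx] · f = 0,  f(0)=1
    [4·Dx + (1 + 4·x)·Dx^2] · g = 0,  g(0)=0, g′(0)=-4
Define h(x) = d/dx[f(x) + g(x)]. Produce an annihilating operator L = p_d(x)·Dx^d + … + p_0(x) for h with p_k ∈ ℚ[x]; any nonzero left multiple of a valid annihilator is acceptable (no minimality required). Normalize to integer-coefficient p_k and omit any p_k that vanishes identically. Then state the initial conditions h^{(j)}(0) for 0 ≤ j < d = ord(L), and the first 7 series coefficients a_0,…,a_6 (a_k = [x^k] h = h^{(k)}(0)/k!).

L = (-36 - 16·x) + (31 - 8·x - 16·x^2)·Dx + (5 + 24·x + 16·x^2)·Dx^2  (order 2).
h: a_k = -3, 17, -127/2, 1537/6, -24575/24, 491521/120, -11796479/720, …
ICs: h(0) = -3, h′(0) = 17.

f: a_k = 1, 1, 1/2, 1/6, 1/24, 1/120, 1/720, …
g: a_k = 0, -4, 8, -64/3, 64, -1024/5, 2048/3, …
f+g: L₀ = lclm(L_f,L_g), ord ≤ 1+2.
Differentiate: ansatz ord ≤ ord L₀ ⇒ L.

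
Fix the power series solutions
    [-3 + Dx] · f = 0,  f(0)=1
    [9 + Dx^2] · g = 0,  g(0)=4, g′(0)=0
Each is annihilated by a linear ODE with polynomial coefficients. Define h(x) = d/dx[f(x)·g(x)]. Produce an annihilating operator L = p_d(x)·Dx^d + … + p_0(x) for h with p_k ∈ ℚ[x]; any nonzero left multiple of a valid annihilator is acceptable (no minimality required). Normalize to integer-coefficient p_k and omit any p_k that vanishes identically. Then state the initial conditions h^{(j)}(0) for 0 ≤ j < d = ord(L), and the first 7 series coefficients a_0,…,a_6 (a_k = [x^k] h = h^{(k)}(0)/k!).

L = 18 - 6·Dx + Dx^2  (order 2).
h: a_k = 12, 0, -108, -216, -162, 0, 486/5, …
ICs: h(0) = 12, h′(0) = 0.

f: a_k = 1, 3, 9/2, 9/2, 27/8, 81/40, 81/80, …
g: a_k = 4, 0, -18, 0, 27/2, 0, -81/20, …
Sym-product of L_f,L_g gives L₀ (≤ ord 2).
h=h₀': d/dx-closure on L₀ ⇒ L.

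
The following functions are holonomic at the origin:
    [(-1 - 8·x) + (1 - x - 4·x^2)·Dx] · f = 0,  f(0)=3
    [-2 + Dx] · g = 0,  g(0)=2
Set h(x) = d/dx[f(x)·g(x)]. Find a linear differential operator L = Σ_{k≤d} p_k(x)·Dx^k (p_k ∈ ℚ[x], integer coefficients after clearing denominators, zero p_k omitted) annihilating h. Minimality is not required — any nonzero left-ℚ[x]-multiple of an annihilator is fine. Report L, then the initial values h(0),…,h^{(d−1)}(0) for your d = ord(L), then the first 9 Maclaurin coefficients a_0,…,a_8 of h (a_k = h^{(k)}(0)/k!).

L = (18 + 44·x + 20·x^2 - 96·x^3 + 64·x^4) + (-3 - 3·x + 26·x^2 + 16·x^3 - 32·x^4)·Dx  (order 1).
h: a_k = 18, 108, 402, 1416, 4458, 69244/5, 205614/5, 4230032/35, 36482678/105, …
ICs: h(0) = 18.

f: a_k = 3, 3, 15, 27, 87, 195, 543, 1323, 3495, …
g: a_k = 2, 4, 4, 8/3, 4/3, 8/15, 8/45, 16/315, 4/315, …
Product ⇒ symmetric product L₀, ord ≤ 1.
h₀' ⇒ L via d/dx closure of L₀.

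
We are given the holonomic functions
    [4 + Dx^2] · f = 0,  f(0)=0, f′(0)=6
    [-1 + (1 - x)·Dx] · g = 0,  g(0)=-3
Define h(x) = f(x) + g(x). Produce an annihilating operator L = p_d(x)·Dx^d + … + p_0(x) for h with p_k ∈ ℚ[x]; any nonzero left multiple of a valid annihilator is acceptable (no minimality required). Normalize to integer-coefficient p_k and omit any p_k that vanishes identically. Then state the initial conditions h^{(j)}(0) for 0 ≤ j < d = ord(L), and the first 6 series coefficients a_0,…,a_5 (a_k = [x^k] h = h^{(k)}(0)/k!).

f: a_k = 0, 6, 0, -4, 0, 4/5, …
g: a_k = -3, -3, -3, -3, -3, -3, …
Weyl lclm of L_f,L_g ⇒ L₀ (ord ≤ 3).
L = (-20 + 16·x - 8·x^2) + (12 - 28·x + 24·x^2 - 8·x^3)·Dx + (-5 + 4·x - 2·x^2)·Dx^2 + (3 - 7·x + 6·x^2 - 2·x^3)·Dx^3  (order 3).
h: a_k = -3, 3, -3, -7, -3, -11/5, …
ICs: h(0) = -3, h′(0) = 3, h′′(0) = -6.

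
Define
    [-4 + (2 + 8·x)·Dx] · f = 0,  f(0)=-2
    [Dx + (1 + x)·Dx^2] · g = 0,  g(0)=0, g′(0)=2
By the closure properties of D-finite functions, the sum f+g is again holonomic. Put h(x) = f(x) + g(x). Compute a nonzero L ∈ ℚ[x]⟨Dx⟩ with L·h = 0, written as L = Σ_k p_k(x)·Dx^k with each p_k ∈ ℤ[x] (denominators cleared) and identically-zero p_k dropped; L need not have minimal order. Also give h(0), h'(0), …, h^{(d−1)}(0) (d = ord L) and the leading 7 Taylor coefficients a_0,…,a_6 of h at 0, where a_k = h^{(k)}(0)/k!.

f: a_k = -2, -4, 4, -8, 20, -56, 168, …
g: a_k = 0, 2, -1, 2/3, -1/2, 2/5, -1/3, …
L₀ := lclm(L_f,L_g); ord L₀ ≤ 1+2.
L = (-8 + 4·x)·Dx + (-10 - 8·x + 20·x^2)·Dx^2 + (-1 - 3·x + 6·x^2 + 8·x^3)·Dx^3  (order 3).
h: a_k = -2, -2, 3, -22/3, 39/2, -278/5, 503/3, …
ICs: h(0) = -2, h′(0) = -2, h′′(0) = 6.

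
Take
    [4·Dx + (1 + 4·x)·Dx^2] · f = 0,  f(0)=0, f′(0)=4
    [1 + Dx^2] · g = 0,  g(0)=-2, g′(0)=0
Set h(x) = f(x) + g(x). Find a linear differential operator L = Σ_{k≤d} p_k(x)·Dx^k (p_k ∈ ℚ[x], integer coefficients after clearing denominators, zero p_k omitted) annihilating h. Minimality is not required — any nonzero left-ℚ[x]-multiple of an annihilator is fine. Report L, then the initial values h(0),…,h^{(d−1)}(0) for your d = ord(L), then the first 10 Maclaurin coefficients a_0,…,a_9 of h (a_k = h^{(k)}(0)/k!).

L = (388 + 32·x + 64·x^2)·Dx + (33 + 140·x + 48·x^2 + 64·x^3)·Dx^2 + (388 + 32·x + 64·x^2)·Dx^3 + (33 + 140·x + 48·x^2 + 64·x^3)·Dx^4  (order 4).
h: a_k = -2, 4, -7, 64/3, -769/12, 1024/5, -245759/360, 16384/7, -165150721/20160, 262144/9, …
ICs: h(0) = -2, h′(0) = 4, h′′(0) = -14, h′′′(0) = 128.

f: a_k = 0, 4, -8, 64/3, -64, 1024/5, -2048/3, 16384/7, -8192, 262144/9, …
g: a_k = -2, 0, 1, 0, -1/12, 0, 1/360, 0, -1/20160, 0, …
Weyl lclm of L_f,L_g ⇒ L₀ (ord ≤ 4).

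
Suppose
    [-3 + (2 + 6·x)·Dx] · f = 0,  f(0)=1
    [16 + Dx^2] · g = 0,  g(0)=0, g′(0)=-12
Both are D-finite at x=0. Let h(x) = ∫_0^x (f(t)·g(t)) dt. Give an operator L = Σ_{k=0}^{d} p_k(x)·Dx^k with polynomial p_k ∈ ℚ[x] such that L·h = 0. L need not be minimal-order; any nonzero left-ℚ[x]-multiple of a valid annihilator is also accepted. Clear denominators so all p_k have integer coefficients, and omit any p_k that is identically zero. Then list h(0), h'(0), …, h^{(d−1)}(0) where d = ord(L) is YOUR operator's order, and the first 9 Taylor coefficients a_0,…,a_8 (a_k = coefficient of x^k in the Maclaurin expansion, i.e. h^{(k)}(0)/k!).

L = (91 + 384·x + 576·x^2)·Dx + (-12 - 36·x)·Dx^2 + (4 + 24·x + 36·x^2)·Dx^3  (order 3).
h: a_k = 0, 0, -6, -6, 91/8, 111/20, -3781/960, -20523/2240, 3137023/215040, …
ICs: h(0) = 0, h′(0) = 0, h′′(0) = -12.

f: a_k = 1, 3/2, -9/8, 27/16, -405/128, 1701/256, -15309/1024, 72171/2048, -2814669/32768, …
g: a_k = 0, -12, 0, 32, 0, -128/5, 0, 1024/105, 0, …
h₀=f·g: eliminate ⇒ L₀, order ≤ 1·2.
∫: right-multiply L₀ by Dx.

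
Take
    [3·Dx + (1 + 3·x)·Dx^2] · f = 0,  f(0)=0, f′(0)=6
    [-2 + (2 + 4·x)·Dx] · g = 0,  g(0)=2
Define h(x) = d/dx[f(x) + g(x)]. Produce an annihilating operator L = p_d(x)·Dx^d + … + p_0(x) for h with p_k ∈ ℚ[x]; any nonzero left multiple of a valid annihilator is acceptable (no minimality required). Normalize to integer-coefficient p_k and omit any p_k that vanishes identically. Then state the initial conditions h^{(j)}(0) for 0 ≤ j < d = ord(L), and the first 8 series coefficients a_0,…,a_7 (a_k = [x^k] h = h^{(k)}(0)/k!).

f: a_k = 0, 6, -9, 18, -81/2, 486/5, -243, 4374/7, …
g: a_k = 2, 2, -1, 1, -5/4, 7/4, -21/8, 33/8, …
f+g: L₀ = lclm(L_f,L_g), ord ≤ 2+1.
Derive L from L₀ (diff closure).
L = (18 + 18·x) + (30 + 108·x + 90·x^2)·Dx + (4 + 26·x + 54·x^2 + 36·x^3)·Dx^2  (order 2).
h: a_k = 8, -20, 57, -167, 1979/4, -5895/4, 35223/8, -105405/8, …
ICs: h(0) = 8, h′(0) = -20.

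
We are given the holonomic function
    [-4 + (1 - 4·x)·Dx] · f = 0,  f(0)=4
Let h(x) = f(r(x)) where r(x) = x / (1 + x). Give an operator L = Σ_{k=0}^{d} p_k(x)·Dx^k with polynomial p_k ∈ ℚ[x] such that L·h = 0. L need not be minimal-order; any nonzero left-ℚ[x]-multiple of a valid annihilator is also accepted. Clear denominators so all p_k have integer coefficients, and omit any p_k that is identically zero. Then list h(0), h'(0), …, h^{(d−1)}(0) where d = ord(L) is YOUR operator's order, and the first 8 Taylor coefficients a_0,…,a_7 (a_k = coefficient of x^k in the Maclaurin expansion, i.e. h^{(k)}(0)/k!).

L = 4 + (-1 + 2·x + 3·x^2)·Dx  (order 1).
h: a_k = 4, 16, 48, 144, 432, 1296, 3888, 11664, …
ICs: h(0) = 4.

f: a_k = 4, 16, 64, 256, 1024, 4096, 16384, 65536, …
h₀=f(r): pull back L_f along r ⇒ L₀.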